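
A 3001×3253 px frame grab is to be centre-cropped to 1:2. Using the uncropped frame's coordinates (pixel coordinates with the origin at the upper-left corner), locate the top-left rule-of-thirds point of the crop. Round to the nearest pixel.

x = 1229 px, y = 1084 px

3001/3253 > 1/2, so the 1:2 crop keeps the full height 3253 and trims width to 3253 × 1/2 = 1626.50 px.
Left offset = (3001 − 1626.50)/2 = 687.25 px; top offset = 0.
Top-left is one-third across and one-third down within the crop:
x = 687.25 + 1 × 1626.50/3 ≈ 1229; y = 0.00 + 1 × 3253.00/3 ≈ 1084.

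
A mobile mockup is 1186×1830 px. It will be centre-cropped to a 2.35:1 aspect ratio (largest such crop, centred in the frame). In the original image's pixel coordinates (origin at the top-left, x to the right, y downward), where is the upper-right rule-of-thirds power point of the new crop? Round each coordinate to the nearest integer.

(791, 831)

1186/1830 < 2.35/1, so the 2.35:1 crop keeps the full width 1186 and trims height to 1186 × 1/2.35 = 504.68 px.
Top offset = (1830 − 504.68)/2 = 662.66 px; left offset = 0.
Upper-right is two-thirds across and one-third down within the crop:
x = 0.00 + 2 × 1186.00/3 ≈ 791; y = 662.66 + 1 × 504.68/3 ≈ 831.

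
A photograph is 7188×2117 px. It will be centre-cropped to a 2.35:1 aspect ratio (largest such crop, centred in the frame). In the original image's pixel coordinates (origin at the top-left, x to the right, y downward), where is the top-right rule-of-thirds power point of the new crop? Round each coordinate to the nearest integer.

7188/2117 > 2.35/1, so the 2.35:1 crop keeps the full height 2117 and trims width to 2117 × 2.35/1 = 4974.95 px.
Left offset = (7188 − 4974.95)/2 = 1106.53 px; top offset = 0.
Top-right is two-thirds across and one-third down within the crop:
x = 1106.53 + 2 × 4974.95/3 ≈ 4423; y = 0.00 + 1 × 2117.00/3 ≈ 706.

x = 4423 px, y = 706 px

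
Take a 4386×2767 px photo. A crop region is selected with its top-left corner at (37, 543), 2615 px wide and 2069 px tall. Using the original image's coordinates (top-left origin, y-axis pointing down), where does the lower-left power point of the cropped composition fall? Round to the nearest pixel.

x = 909 px, y = 1922 px

One third of the crop width 2615 is 871.67 px.
One third of the crop height 2069 is 689.67 px.
The lower-left point is one-third across and two-thirds down within the crop:
x = 37 + 1 × 871.67 ≈ 909; y = 543 + 2 × 689.67 ≈ 1922.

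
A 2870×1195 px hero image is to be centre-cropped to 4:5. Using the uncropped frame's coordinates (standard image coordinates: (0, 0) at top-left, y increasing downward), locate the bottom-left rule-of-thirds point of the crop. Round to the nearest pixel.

x = 1276 px, y = 797 px

2870/1195 > 4/5, so the 4:5 crop keeps the full height 1195 and trims width to 1195 × 4/5 = 956.00 px.
Left offset = (2870 − 956.00)/2 = 957.00 px; top offset = 0.
Bottom-left is one-third across and two-thirds down within the crop:
x = 957.00 + 1 × 956.00/3 ≈ 1276; y = 0.00 + 2 × 1195.00/3 ≈ 797.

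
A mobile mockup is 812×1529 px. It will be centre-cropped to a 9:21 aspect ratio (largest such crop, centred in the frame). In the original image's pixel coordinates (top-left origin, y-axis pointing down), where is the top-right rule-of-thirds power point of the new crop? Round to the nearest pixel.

812/1529 > 9/21, so the 9:21 crop keeps the full height 1529 and trims width to 1529 × 9/21 = 655.29 px.
Left offset = (812 − 655.29)/2 = 78.36 px; top offset = 0.
Top-right is two-thirds across and one-third down within the crop:
x = 78.36 + 2 × 655.29/3 ≈ 515; y = 0.00 + 1 × 1529.00/3 ≈ 510.

x = 515 px, y = 510 px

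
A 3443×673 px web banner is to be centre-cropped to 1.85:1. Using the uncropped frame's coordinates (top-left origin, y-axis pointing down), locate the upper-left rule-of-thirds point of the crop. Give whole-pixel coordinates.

(1514, 224)

3443/673 > 1.85/1, so the 1.85:1 crop keeps the full height 673 and trims width to 673 × 1.85/1 = 1245.05 px.
Left offset = (3443 − 1245.05)/2 = 1098.97 px; top offset = 0.
Upper-left is one-third across and one-third down within the crop:
x = 1098.97 + 1 × 1245.05/3 ≈ 1514; y = 0.00 + 1 × 673.00/3 ≈ 224.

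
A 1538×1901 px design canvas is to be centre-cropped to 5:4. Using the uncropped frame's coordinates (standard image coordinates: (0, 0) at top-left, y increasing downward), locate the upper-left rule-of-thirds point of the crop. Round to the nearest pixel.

1538/1901 < 5/4, so the 5:4 crop keeps the full width 1538 and trims height to 1538 × 4/5 = 1230.40 px.
Top offset = (1901 − 1230.40)/2 = 335.30 px; left offset = 0.
Upper-left is one-third across and one-third down within the crop:
x = 0.00 + 1 × 1538.00/3 ≈ 513; y = 335.30 + 1 × 1230.40/3 ≈ 745.

(513, 745)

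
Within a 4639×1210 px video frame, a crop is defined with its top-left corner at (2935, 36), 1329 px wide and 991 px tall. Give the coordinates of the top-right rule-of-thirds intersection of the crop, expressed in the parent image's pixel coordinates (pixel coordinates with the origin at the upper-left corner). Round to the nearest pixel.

One third of the crop width 1329 is 443.00 px.
One third of the crop height 991 is 330.33 px.
The top-right point is two-thirds across and one-third down within the crop:
x = 2935 + 2 × 443.00 ≈ 3821; y = 36 + 1 × 330.33 ≈ 366.

x = 3821 px, y = 366 px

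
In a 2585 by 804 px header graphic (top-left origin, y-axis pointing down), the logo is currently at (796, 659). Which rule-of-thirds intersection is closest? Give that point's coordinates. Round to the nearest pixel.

Third lines: x ∈ {862, 1723}, y ∈ {268, 536}.
796 is closer to x = 862; 659 is closer to y = 536.
So the nearest intersection is the lower-left power point.

x = 862 px, y = 536 px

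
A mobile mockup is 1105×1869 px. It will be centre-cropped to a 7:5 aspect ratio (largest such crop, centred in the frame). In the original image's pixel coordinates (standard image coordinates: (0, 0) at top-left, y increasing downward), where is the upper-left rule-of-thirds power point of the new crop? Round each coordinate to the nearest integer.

x = 368 px, y = 803 px

1105/1869 < 7/5, so the 7:5 crop keeps the full width 1105 and trims height to 1105 × 5/7 = 789.29 px.
Top offset = (1869 − 789.29)/2 = 539.86 px; left offset = 0.
Upper-left is one-third across and one-third down within the crop:
x = 0.00 + 1 × 1105.00/3 ≈ 368; y = 539.86 + 1 × 789.29/3 ≈ 803.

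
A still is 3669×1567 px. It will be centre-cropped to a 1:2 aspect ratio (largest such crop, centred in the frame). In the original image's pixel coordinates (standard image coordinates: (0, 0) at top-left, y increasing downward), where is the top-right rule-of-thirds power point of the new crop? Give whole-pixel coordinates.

3669/1567 > 1/2, so the 1:2 crop keeps the full height 1567 and trims width to 1567 × 1/2 = 783.50 px.
Left offset = (3669 − 783.50)/2 = 1442.75 px; top offset = 0.
Top-right is two-thirds across and one-third down within the crop:
x = 1442.75 + 2 × 783.50/3 ≈ 1965; y = 0.00 + 1 × 1567.00/3 ≈ 522.

(1965, 522)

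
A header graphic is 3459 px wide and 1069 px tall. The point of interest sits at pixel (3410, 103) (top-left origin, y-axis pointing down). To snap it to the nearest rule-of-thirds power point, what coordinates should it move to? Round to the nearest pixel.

x = 2306 px, y = 356 px

Third lines: x ∈ {1153, 2306}, y ∈ {356, 713}.
3410 is closer to x = 2306; 103 is closer to y = 356.
So the nearest intersection is the upper-right power point.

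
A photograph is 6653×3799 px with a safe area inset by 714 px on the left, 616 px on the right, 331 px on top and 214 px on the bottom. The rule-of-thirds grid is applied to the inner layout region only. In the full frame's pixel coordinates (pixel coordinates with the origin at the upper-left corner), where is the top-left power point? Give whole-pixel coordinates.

Content width = 6653 − 714 − 616 = 5323 px; content height = 3799 − 331 − 214 = 3254 px.
Top-left is one-third across and one-third down within the inner layout region.
x = 714 + 1 × 5323/3 = 714 + 1774.33 ≈ 2488
y = 331 + 1 × 3254/3 = 331 + 1084.67 ≈ 1416

(2488, 1416)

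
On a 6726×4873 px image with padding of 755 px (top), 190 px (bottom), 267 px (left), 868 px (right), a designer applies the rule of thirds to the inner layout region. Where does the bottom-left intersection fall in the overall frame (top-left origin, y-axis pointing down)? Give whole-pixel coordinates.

x = 2131 px, y = 3374 px

Content width = 6726 − 267 − 868 = 5591 px; content height = 4873 − 755 − 190 = 3928 px.
Bottom-left is one-third across and two-thirds down within the inner layout region.
x = 267 + 1 × 5591/3 = 267 + 1863.67 ≈ 2131
y = 755 + 2 × 3928/3 = 755 + 2618.67 ≈ 3374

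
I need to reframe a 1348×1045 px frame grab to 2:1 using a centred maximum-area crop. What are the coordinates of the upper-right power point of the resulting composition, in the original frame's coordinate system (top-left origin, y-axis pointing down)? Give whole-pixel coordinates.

(899, 410)

1348/1045 < 2/1, so the 2:1 crop keeps the full width 1348 and trims height to 1348 × 1/2 = 674.00 px.
Top offset = (1045 − 674.00)/2 = 185.50 px; left offset = 0.
Upper-right is two-thirds across and one-third down within the crop:
x = 0.00 + 2 × 1348.00/3 ≈ 899; y = 185.50 + 1 × 674.00/3 ≈ 410.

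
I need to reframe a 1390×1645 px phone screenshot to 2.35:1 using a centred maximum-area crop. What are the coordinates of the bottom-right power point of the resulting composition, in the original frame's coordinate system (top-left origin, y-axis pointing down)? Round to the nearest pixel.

x = 927 px, y = 921 px

1390/1645 < 2.35/1, so the 2.35:1 crop keeps the full width 1390 and trims height to 1390 × 1/2.35 = 591.49 px.
Top offset = (1645 − 591.49)/2 = 526.76 px; left offset = 0.
Bottom-right is two-thirds across and two-thirds down within the crop:
x = 0.00 + 2 × 1390.00/3 ≈ 927; y = 526.76 + 2 × 591.49/3 ≈ 921.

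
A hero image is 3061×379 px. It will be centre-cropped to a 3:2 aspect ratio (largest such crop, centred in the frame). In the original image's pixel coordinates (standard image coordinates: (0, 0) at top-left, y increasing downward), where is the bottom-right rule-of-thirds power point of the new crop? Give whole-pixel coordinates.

3061/379 > 3/2, so the 3:2 crop keeps the full height 379 and trims width to 379 × 3/2 = 568.50 px.
Left offset = (3061 − 568.50)/2 = 1246.25 px; top offset = 0.
Bottom-right is two-thirds across and two-thirds down within the crop:
x = 1246.25 + 2 × 568.50/3 ≈ 1625; y = 0.00 + 2 × 379.00/3 ≈ 253.

(1625, 253)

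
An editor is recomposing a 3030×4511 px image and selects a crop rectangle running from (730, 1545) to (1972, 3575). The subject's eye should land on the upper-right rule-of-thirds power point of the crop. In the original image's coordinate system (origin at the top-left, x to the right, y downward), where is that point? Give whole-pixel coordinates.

x = 1558 px, y = 2222 px

Crop width = 1972 − 730 = 1242 px; one third is 414.00 px.
Crop height = 3575 − 1545 = 2030 px; one third is 676.67 px.
The upper-right point is two-thirds across and one-third down within the crop:
x = 730 + 2 × 414.00 ≈ 1558; y = 1545 + 1 × 676.67 ≈ 2222.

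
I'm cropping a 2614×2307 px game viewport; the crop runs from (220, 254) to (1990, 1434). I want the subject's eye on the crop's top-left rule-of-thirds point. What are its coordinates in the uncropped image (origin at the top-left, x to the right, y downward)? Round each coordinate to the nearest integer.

x = 810 px, y = 647 px

Crop width = 1990 − 220 = 1770 px; one third is 590.00 px.
Crop height = 1434 − 254 = 1180 px; one third is 393.33 px.
The top-left point is one-third across and one-third down within the crop:
x = 220 + 1 × 590.00 ≈ 810; y = 254 + 1 × 393.33 ≈ 647.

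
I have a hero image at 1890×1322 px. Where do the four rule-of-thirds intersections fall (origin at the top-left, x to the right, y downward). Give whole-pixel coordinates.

One third of 1890 is 630; one third of 1322 is 440.67.
Vertical third lines at x = 630 and x = 1260; horizontal third lines at y = 441 and y = 881.

(630, 441), (1260, 441), (630, 881), (1260, 881)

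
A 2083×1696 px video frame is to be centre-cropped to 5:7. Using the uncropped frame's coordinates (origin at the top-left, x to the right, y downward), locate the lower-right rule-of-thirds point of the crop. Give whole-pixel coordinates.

2083/1696 > 5/7, so the 5:7 crop keeps the full height 1696 and trims width to 1696 × 5/7 = 1211.43 px.
Left offset = (2083 − 1211.43)/2 = 435.79 px; top offset = 0.
Lower-right is two-thirds across and two-thirds down within the crop:
x = 435.79 + 2 × 1211.43/3 ≈ 1243; y = 0.00 + 2 × 1696.00/3 ≈ 1131.

x = 1243 px, y = 1131 px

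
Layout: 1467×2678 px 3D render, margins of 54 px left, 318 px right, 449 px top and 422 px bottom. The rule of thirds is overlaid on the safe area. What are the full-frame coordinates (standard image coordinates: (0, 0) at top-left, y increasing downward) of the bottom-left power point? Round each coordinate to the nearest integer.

x = 419 px, y = 1654 px

Content width = 1467 − 54 − 318 = 1095 px; content height = 2678 − 449 − 422 = 1807 px.
Bottom-left is one-third across and two-thirds down within the safe area.
x = 54 + 1 × 1095/3 = 54 + 365.00 ≈ 419
y = 449 + 2 × 1807/3 = 449 + 1204.67 ≈ 1654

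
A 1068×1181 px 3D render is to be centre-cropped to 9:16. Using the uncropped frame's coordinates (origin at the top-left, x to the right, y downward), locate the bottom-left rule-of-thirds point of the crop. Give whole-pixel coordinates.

1068/1181 > 9/16, so the 9:16 crop keeps the full height 1181 and trims width to 1181 × 9/16 = 664.31 px.
Left offset = (1068 − 664.31)/2 = 201.84 px; top offset = 0.
Bottom-left is one-third across and two-thirds down within the crop:
x = 201.84 + 1 × 664.31/3 ≈ 423; y = 0.00 + 2 × 1181.00/3 ≈ 787.

x = 423 px, y = 787 px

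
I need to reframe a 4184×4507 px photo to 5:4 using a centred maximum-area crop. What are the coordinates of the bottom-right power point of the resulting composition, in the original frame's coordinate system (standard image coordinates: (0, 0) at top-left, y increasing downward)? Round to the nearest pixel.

4184/4507 < 5/4, so the 5:4 crop keeps the full width 4184 and trims height to 4184 × 4/5 = 3347.20 px.
Top offset = (4507 − 3347.20)/2 = 579.90 px; left offset = 0.
Bottom-right is two-thirds across and two-thirds down within the crop:
x = 0.00 + 2 × 4184.00/3 ≈ 2789; y = 579.90 + 2 × 3347.20/3 ≈ 2811.

(2789, 2811)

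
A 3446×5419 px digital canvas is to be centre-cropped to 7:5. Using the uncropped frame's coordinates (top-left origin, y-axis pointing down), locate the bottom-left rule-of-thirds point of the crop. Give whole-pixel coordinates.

x = 1149 px, y = 3120 px

3446/5419 < 7/5, so the 7:5 crop keeps the full width 3446 and trims height to 3446 × 5/7 = 2461.43 px.
Top offset = (5419 − 2461.43)/2 = 1478.79 px; left offset = 0.
Bottom-left is one-third across and two-thirds down within the crop:
x = 0.00 + 1 × 3446.00/3 ≈ 1149; y = 1478.79 + 2 × 2461.43/3 ≈ 3120.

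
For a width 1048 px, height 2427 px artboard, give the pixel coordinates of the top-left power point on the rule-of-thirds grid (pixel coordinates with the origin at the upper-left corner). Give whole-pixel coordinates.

x = 349 px, y = 809 px

The top-left point sits one-third of the way across and one-third of the way down.
x = 1 × 1048/3 ≈ 349; y = 1 × 2427/3 ≈ 809.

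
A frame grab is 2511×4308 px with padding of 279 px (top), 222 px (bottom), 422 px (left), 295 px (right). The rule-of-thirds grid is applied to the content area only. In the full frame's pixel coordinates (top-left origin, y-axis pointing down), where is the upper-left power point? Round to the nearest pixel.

Content width = 2511 − 422 − 295 = 1794 px; content height = 4308 − 279 − 222 = 3807 px.
Upper-left is one-third across and one-third down within the content area.
x = 422 + 1 × 1794/3 = 422 + 598.00 ≈ 1020
y = 279 + 1 × 3807/3 = 279 + 1269.00 ≈ 1548

(1020, 1548)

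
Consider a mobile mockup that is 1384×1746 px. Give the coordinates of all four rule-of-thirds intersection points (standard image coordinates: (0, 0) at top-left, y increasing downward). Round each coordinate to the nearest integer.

(461, 582), (923, 582), (461, 1164), (923, 1164)

One third of 1384 is 461.33; one third of 1746 is 582.
Vertical third lines at x = 461 and x = 923; horizontal third lines at y = 582 and y = 1164.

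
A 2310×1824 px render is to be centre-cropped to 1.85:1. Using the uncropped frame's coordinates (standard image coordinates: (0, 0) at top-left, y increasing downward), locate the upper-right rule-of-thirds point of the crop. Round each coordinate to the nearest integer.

x = 1540 px, y = 704 px

2310/1824 < 1.85/1, so the 1.85:1 crop keeps the full width 2310 and trims height to 2310 × 1/1.85 = 1248.65 px.
Top offset = (1824 − 1248.65)/2 = 287.68 px; left offset = 0.
Upper-right is two-thirds across and one-third down within the crop:
x = 0.00 + 2 × 2310.00/3 ≈ 1540; y = 287.68 + 1 × 1248.65/3 ≈ 704.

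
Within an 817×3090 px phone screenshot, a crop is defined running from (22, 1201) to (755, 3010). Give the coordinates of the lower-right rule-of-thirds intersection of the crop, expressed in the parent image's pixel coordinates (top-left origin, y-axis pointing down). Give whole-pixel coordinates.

x = 511 px, y = 2407 px

Crop width = 755 − 22 = 733 px; one third is 244.33 px.
Crop height = 3010 − 1201 = 1809 px; one third is 603.00 px.
The lower-right point is two-thirds across and two-thirds down within the crop:
x = 22 + 2 × 244.33 ≈ 511; y = 1201 + 2 × 603.00 ≈ 2407.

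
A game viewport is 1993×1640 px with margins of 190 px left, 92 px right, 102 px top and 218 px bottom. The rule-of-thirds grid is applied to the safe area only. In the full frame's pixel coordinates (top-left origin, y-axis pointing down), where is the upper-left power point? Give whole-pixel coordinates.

Content width = 1993 − 190 − 92 = 1711 px; content height = 1640 − 102 − 218 = 1320 px.
Upper-left is one-third across and one-third down within the safe area.
x = 190 + 1 × 1711/3 = 190 + 570.33 ≈ 760
y = 102 + 1 × 1320/3 = 102 + 440.00 ≈ 542

(760, 542)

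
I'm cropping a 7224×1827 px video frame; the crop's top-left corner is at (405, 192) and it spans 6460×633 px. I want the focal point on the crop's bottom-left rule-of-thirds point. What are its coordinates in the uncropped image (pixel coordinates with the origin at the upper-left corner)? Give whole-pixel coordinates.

One third of the crop width 6460 is 2153.33 px.
One third of the crop height 633 is 211.00 px.
The bottom-left point is one-third across and two-thirds down within the crop:
x = 405 + 1 × 2153.33 ≈ 2558; y = 192 + 2 × 211.00 ≈ 614.

x = 2558 px, y = 614 px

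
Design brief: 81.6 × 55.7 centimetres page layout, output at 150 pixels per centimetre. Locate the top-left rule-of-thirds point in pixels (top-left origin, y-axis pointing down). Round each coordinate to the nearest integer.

(4080, 2785)

In pixels the canvas is 81.6 × 150 = 12240 wide and 55.7 × 150 = 8355 tall.
The top-left point is one-third across and one-third down:
x = 1 × 12240/3 ≈ 4080; y = 1 × 8355/3 ≈ 2785.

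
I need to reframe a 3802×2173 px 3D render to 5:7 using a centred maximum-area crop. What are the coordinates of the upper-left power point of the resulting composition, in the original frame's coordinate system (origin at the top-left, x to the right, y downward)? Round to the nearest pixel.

3802/2173 > 5/7, so the 5:7 crop keeps the full height 2173 and trims width to 2173 × 5/7 = 1552.14 px.
Left offset = (3802 − 1552.14)/2 = 1124.93 px; top offset = 0.
Upper-left is one-third across and one-third down within the crop:
x = 1124.93 + 1 × 1552.14/3 ≈ 1642; y = 0.00 + 1 × 2173.00/3 ≈ 724.

(1642, 724)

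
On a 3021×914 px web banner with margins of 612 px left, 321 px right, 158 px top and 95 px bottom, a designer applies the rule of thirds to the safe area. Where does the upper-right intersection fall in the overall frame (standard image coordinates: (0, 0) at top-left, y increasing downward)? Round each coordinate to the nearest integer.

Content width = 3021 − 612 − 321 = 2088 px; content height = 914 − 158 − 95 = 661 px.
Upper-right is two-thirds across and one-third down within the safe area.
x = 612 + 2 × 2088/3 = 612 + 1392.00 ≈ 2004
y = 158 + 1 × 661/3 = 158 + 220.33 ≈ 378

(2004, 378)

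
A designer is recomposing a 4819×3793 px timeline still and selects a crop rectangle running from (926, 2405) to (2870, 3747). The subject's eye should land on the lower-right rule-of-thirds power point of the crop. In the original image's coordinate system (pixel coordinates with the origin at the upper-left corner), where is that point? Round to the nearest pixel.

(2222, 3300)

Crop width = 2870 − 926 = 1944 px; one third is 648.00 px.
Crop height = 3747 − 2405 = 1342 px; one third is 447.33 px.
The lower-right point is two-thirds across and two-thirds down within the crop:
x = 926 + 2 × 648.00 ≈ 2222; y = 2405 + 2 × 447.33 ≈ 3300.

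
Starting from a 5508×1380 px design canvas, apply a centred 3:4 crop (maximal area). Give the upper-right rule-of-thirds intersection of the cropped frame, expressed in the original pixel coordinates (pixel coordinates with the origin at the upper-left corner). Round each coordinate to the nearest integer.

5508/1380 > 3/4, so the 3:4 crop keeps the full height 1380 and trims width to 1380 × 3/4 = 1035.00 px.
Left offset = (5508 − 1035.00)/2 = 2236.50 px; top offset = 0.
Upper-right is two-thirds across and one-third down within the crop:
x = 2236.50 + 2 × 1035.00/3 ≈ 2927; y = 0.00 + 1 × 1380.00/3 ≈ 460.

(2927, 460)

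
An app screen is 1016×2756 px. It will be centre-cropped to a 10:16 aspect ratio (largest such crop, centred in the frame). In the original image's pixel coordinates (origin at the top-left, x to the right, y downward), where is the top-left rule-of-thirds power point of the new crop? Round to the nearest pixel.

1016/2756 < 10/16, so the 10:16 crop keeps the full width 1016 and trims height to 1016 × 16/10 = 1625.60 px.
Top offset = (2756 − 1625.60)/2 = 565.20 px; left offset = 0.
Top-left is one-third across and one-third down within the crop:
x = 0.00 + 1 × 1016.00/3 ≈ 339; y = 565.20 + 1 × 1625.60/3 ≈ 1107.

(339, 1107)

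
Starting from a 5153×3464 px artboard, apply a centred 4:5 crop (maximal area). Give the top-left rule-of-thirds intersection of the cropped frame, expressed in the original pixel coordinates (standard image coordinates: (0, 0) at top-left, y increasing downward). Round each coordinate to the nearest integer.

5153/3464 > 4/5, so the 4:5 crop keeps the full height 3464 and trims width to 3464 × 4/5 = 2771.20 px.
Left offset = (5153 − 2771.20)/2 = 1190.90 px; top offset = 0.
Top-left is one-third across and one-third down within the crop:
x = 1190.90 + 1 × 2771.20/3 ≈ 2115; y = 0.00 + 1 × 3464.00/3 ≈ 1155.

(2115, 1155)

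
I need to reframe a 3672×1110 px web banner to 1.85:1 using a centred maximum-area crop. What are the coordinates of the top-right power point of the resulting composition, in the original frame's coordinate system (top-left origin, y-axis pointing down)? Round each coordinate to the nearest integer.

3672/1110 > 1.85/1, so the 1.85:1 crop keeps the full height 1110 and trims width to 1110 × 1.85/1 = 2053.50 px.
Left offset = (3672 − 2053.50)/2 = 809.25 px; top offset = 0.
Top-right is two-thirds across and one-third down within the crop:
x = 809.25 + 2 × 2053.50/3 ≈ 2178; y = 0.00 + 1 × 1110.00/3 ≈ 370.

(2178, 370)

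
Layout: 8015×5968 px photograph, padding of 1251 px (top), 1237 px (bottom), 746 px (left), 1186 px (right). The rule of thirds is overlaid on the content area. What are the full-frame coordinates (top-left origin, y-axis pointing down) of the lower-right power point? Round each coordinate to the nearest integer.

x = 4801 px, y = 3571 px

Content width = 8015 − 746 − 1186 = 6083 px; content height = 5968 − 1251 − 1237 = 3480 px.
Lower-right is two-thirds across and two-thirds down within the content area.
x = 746 + 2 × 6083/3 = 746 + 4055.33 ≈ 4801
y = 1251 + 2 × 3480/3 = 1251 + 2320.00 ≈ 3571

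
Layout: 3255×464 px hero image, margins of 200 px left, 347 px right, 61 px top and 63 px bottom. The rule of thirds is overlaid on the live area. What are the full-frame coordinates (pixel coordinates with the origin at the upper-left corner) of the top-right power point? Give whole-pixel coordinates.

Content width = 3255 − 200 − 347 = 2708 px; content height = 464 − 61 − 63 = 340 px.
Top-right is two-thirds across and one-third down within the live area.
x = 200 + 2 × 2708/3 = 200 + 1805.33 ≈ 2005
y = 61 + 1 × 340/3 = 61 + 113.33 ≈ 174

(2005, 174)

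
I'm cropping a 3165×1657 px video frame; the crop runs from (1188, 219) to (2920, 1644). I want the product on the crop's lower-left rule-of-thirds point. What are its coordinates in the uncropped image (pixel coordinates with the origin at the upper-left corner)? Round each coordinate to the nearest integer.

Crop width = 2920 − 1188 = 1732 px; one third is 577.33 px.
Crop height = 1644 − 219 = 1425 px; one third is 475.00 px.
The lower-left point is one-third across and two-thirds down within the crop:
x = 1188 + 1 × 577.33 ≈ 1765; y = 219 + 2 × 475.00 ≈ 1169.

(1765, 1169)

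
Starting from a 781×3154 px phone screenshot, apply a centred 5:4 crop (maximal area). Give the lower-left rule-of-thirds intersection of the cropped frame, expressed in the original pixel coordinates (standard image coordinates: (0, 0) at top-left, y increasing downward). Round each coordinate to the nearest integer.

(260, 1681)

781/3154 < 5/4, so the 5:4 crop keeps the full width 781 and trims height to 781 × 4/5 = 624.80 px.
Top offset = (3154 − 624.80)/2 = 1264.60 px; left offset = 0.
Lower-left is one-third across and two-thirds down within the crop:
x = 0.00 + 1 × 781.00/3 ≈ 260; y = 1264.60 + 2 × 624.80/3 ≈ 1681.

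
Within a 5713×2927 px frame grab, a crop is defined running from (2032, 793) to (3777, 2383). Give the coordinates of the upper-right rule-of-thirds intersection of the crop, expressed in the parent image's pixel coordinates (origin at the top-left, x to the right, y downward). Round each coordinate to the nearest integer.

Crop width = 3777 − 2032 = 1745 px; one third is 581.67 px.
Crop height = 2383 − 793 = 1590 px; one third is 530.00 px.
The upper-right point is two-thirds across and one-third down within the crop:
x = 2032 + 2 × 581.67 ≈ 3195; y = 793 + 1 × 530.00 ≈ 1323.

(3195, 1323)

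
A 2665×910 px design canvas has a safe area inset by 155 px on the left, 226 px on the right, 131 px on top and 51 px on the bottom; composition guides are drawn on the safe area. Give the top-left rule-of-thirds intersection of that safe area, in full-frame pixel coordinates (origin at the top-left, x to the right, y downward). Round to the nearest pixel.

Content width = 2665 − 155 − 226 = 2284 px; content height = 910 − 131 − 51 = 728 px.
Top-left is one-third across and one-third down within the safe area.
x = 155 + 1 × 2284/3 = 155 + 761.33 ≈ 916
y = 131 + 1 × 728/3 = 131 + 242.67 ≈ 374

x = 916 px, y = 374 px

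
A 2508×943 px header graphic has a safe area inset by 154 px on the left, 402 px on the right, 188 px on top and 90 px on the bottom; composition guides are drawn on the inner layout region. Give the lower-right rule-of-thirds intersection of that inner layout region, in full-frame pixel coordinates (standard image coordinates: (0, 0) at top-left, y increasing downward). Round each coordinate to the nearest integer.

x = 1455 px, y = 631 px

Content width = 2508 − 154 − 402 = 1952 px; content height = 943 − 188 − 90 = 665 px.
Lower-right is two-thirds across and two-thirds down within the inner layout region.
x = 154 + 2 × 1952/3 = 154 + 1301.33 ≈ 1455
y = 188 + 2 × 665/3 = 188 + 443.33 ≈ 631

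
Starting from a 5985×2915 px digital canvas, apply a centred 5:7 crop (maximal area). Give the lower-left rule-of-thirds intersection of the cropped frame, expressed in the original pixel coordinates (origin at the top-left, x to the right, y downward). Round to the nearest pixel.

5985/2915 > 5/7, so the 5:7 crop keeps the full height 2915 and trims width to 2915 × 5/7 = 2082.14 px.
Left offset = (5985 − 2082.14)/2 = 1951.43 px; top offset = 0.
Lower-left is one-third across and two-thirds down within the crop:
x = 1951.43 + 1 × 2082.14/3 ≈ 2645; y = 0.00 + 2 × 2915.00/3 ≈ 1943.

(2645, 1943)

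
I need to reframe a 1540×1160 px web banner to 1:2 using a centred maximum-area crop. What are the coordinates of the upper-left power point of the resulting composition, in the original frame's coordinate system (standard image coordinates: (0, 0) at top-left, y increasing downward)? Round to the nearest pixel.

1540/1160 > 1/2, so the 1:2 crop keeps the full height 1160 and trims width to 1160 × 1/2 = 580.00 px.
Left offset = (1540 − 580.00)/2 = 480.00 px; top offset = 0.
Upper-left is one-third across and one-third down within the crop:
x = 480.00 + 1 × 580.00/3 ≈ 673; y = 0.00 + 1 × 1160.00/3 ≈ 387.

x = 673 px, y = 387 px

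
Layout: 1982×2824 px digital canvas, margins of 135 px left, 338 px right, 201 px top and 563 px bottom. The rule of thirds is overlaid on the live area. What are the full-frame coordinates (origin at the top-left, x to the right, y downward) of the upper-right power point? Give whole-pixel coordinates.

x = 1141 px, y = 888 px

Content width = 1982 − 135 − 338 = 1509 px; content height = 2824 − 201 − 563 = 2060 px.
Upper-right is two-thirds across and one-third down within the live area.
x = 135 + 2 × 1509/3 = 135 + 1006.00 ≈ 1141
y = 201 + 1 × 2060/3 = 201 + 686.67 ≈ 888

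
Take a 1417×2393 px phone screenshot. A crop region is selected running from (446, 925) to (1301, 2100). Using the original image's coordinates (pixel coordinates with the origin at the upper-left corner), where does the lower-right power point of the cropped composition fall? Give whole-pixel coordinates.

(1016, 1708)

Crop width = 1301 − 446 = 855 px; one third is 285.00 px.
Crop height = 2100 − 925 = 1175 px; one third is 391.67 px.
The lower-right point is two-thirds across and two-thirds down within the crop:
x = 446 + 2 × 285.00 ≈ 1016; y = 925 + 2 × 391.67 ≈ 1708.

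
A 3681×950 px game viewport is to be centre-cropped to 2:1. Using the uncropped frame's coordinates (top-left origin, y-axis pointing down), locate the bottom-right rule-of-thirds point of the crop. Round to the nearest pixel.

3681/950 > 2/1, so the 2:1 crop keeps the full height 950 and trims width to 950 × 2/1 = 1900.00 px.
Left offset = (3681 − 1900.00)/2 = 890.50 px; top offset = 0.
Bottom-right is two-thirds across and two-thirds down within the crop:
x = 890.50 + 2 × 1900.00/3 ≈ 2157; y = 0.00 + 2 × 950.00/3 ≈ 633.

(2157, 633)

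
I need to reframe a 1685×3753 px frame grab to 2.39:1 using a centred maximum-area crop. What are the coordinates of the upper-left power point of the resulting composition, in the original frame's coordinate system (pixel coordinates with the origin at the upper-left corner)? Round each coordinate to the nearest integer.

x = 562 px, y = 1759 px

1685/3753 < 2.39/1, so the 2.39:1 crop keeps the full width 1685 and trims height to 1685 × 1/2.39 = 705.02 px.
Top offset = (3753 − 705.02)/2 = 1523.99 px; left offset = 0.
Upper-left is one-third across and one-third down within the crop:
x = 0.00 + 1 × 1685.00/3 ≈ 562; y = 1523.99 + 1 × 705.02/3 ≈ 1759.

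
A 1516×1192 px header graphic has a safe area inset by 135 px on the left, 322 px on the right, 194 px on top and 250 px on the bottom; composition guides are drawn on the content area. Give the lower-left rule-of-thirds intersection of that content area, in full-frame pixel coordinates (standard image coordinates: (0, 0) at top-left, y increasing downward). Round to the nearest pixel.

x = 488 px, y = 693 px

Content width = 1516 − 135 − 322 = 1059 px; content height = 1192 − 194 − 250 = 748 px.
Lower-left is one-third across and two-thirds down within the content area.
x = 135 + 1 × 1059/3 = 135 + 353.00 ≈ 488
y = 194 + 2 × 748/3 = 194 + 498.67 ≈ 693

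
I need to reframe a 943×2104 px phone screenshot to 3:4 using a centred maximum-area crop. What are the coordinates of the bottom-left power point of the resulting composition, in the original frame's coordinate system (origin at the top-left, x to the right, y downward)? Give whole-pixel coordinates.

943/2104 < 3/4, so the 3:4 crop keeps the full width 943 and trims height to 943 × 4/3 = 1257.33 px.
Top offset = (2104 − 1257.33)/2 = 423.33 px; left offset = 0.
Bottom-left is one-third across and two-thirds down within the crop:
x = 0.00 + 1 × 943.00/3 ≈ 314; y = 423.33 + 2 × 1257.33/3 ≈ 1262.

(314, 1262)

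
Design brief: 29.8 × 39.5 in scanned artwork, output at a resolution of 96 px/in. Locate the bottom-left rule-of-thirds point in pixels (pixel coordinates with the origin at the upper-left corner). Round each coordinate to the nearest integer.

x = 954 px, y = 2528 px

In pixels the canvas is 29.8 × 96 = 2860.8 wide and 39.5 × 96 = 3792 tall.
The bottom-left point is one-third across and two-thirds down:
x = 1 × 2860.8/3 ≈ 954; y = 2 × 3792/3 ≈ 2528.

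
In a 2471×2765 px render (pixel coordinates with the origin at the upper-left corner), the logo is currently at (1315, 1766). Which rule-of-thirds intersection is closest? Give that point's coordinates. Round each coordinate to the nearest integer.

Third lines: x ∈ {824, 1647}, y ∈ {922, 1843}.
1315 is closer to x = 1647; 1766 is closer to y = 1843.
So the nearest intersection is the lower-right power point.

x = 1647 px, y = 1843 px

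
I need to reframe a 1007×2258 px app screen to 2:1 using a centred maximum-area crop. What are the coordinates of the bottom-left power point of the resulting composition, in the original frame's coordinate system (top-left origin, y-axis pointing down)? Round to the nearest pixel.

x = 336 px, y = 1213 px

1007/2258 < 2/1, so the 2:1 crop keeps the full width 1007 and trims height to 1007 × 1/2 = 503.50 px.
Top offset = (2258 − 503.50)/2 = 877.25 px; left offset = 0.
Bottom-left is one-third across and two-thirds down within the crop:
x = 0.00 + 1 × 1007.00/3 ≈ 336; y = 877.25 + 2 × 503.50/3 ≈ 1213.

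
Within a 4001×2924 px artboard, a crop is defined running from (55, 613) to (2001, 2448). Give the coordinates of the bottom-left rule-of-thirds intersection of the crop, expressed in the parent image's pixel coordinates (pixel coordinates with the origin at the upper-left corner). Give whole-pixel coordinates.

Crop width = 2001 − 55 = 1946 px; one third is 648.67 px.
Crop height = 2448 − 613 = 1835 px; one third is 611.67 px.
The bottom-left point is one-third across and two-thirds down within the crop:
x = 55 + 1 × 648.67 ≈ 704; y = 613 + 2 × 611.67 ≈ 1836.

(704, 1836)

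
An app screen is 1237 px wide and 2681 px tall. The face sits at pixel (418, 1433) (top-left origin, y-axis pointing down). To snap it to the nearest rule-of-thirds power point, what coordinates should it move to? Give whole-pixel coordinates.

x = 412 px, y = 1787 px

Third lines: x ∈ {412, 825}, y ∈ {894, 1787}.
418 is closer to x = 412; 1433 is closer to y = 1787.
So the nearest intersection is the lower-left power point.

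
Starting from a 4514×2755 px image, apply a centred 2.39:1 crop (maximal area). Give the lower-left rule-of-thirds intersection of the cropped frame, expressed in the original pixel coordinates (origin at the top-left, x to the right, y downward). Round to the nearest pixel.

x = 1505 px, y = 1692 px

4514/2755 < 2.39/1, so the 2.39:1 crop keeps the full width 4514 and trims height to 4514 × 1/2.39 = 1888.70 px.
Top offset = (2755 − 1888.70)/2 = 433.15 px; left offset = 0.
Lower-left is one-third across and two-thirds down within the crop:
x = 0.00 + 1 × 4514.00/3 ≈ 1505; y = 433.15 + 2 × 1888.70/3 ≈ 1692.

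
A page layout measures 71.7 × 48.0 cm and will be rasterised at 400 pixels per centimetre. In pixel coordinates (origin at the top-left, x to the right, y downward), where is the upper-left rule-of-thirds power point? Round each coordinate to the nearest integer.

x = 9560 px, y = 6400 px

In pixels the canvas is 71.7 × 400 = 28680 wide and 48.0 × 400 = 19200 tall.
The upper-left point is one-third across and one-third down:
x = 1 × 28680/3 ≈ 9560; y = 1 × 19200/3 ≈ 6400.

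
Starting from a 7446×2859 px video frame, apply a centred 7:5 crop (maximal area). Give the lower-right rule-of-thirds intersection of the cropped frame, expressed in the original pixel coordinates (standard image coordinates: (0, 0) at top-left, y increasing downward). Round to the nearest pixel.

(4390, 1906)

7446/2859 > 7/5, so the 7:5 crop keeps the full height 2859 and trims width to 2859 × 7/5 = 4002.60 px.
Left offset = (7446 − 4002.60)/2 = 1721.70 px; top offset = 0.
Lower-right is two-thirds across and two-thirds down within the crop:
x = 1721.70 + 2 × 4002.60/3 ≈ 4390; y = 0.00 + 2 × 2859.00/3 ≈ 1906.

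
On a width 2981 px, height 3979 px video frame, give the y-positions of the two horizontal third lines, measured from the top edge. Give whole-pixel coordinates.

y = 1326 px and y = 2653 px

3979 / 3 = 1326.33, so the horizontal lines sit at one and two thirds of 3979.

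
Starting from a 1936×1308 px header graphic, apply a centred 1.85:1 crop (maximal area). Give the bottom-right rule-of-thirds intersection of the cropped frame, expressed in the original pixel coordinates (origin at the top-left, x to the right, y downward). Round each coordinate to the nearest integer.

(1291, 828)

1936/1308 < 1.85/1, so the 1.85:1 crop keeps the full width 1936 and trims height to 1936 × 1/1.85 = 1046.49 px.
Top offset = (1308 − 1046.49)/2 = 130.76 px; left offset = 0.
Bottom-right is two-thirds across and two-thirds down within the crop:
x = 0.00 + 2 × 1936.00/3 ≈ 1291; y = 130.76 + 2 × 1046.49/3 ≈ 828.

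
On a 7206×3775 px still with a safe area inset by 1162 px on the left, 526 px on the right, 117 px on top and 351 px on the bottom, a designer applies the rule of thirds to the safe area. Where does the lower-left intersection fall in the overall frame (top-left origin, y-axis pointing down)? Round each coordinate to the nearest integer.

x = 3001 px, y = 2322 px

Content width = 7206 − 1162 − 526 = 5518 px; content height = 3775 − 117 − 351 = 3307 px.
Lower-left is one-third across and two-thirds down within the safe area.
x = 1162 + 1 × 5518/3 = 1162 + 1839.33 ≈ 3001
y = 117 + 2 × 3307/3 = 117 + 2204.67 ≈ 2322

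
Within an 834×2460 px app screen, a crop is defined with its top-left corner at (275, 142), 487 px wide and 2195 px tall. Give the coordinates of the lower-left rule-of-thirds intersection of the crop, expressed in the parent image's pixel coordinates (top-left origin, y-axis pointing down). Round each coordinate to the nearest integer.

One third of the crop width 487 is 162.33 px.
One third of the crop height 2195 is 731.67 px.
The lower-left point is one-third across and two-thirds down within the crop:
x = 275 + 1 × 162.33 ≈ 437; y = 142 + 2 × 731.67 ≈ 1605.

x = 437 px, y = 1605 px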